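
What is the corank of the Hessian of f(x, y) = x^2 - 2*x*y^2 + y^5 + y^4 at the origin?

Hessian at 0 has rank 1.

1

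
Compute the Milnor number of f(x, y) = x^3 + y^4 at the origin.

6

The Hessian of f at 0 has rank 0. Corank 2; j^3 = x^3 is a perfect cube, so E-series; the 4-jet and mu = 6 give E_6.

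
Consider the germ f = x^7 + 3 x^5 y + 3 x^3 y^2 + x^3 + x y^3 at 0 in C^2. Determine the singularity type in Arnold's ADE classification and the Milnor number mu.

Type E_7, Milnor number mu = 7.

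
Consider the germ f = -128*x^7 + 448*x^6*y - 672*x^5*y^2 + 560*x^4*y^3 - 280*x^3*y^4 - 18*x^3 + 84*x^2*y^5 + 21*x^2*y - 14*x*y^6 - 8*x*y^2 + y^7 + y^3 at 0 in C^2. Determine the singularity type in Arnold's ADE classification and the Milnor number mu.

The Hessian of f at 0 has rank 0. Corank 2; j^3 = -(2*x - y)*(3*x - y)^2 has shape L^2 M (L != M), so D-series; mu = 8 gives D_8.

Type D_8, Milnor number mu = 8.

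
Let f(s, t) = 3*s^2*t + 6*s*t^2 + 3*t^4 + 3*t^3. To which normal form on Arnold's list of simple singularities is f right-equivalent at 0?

The Hessian of f at 0 has rank 0. Corank 2; j^3 = 3*t*(s + t)^2 has shape L^2 M (L != M), so D-series; mu = 5 gives D_5.

D_{5}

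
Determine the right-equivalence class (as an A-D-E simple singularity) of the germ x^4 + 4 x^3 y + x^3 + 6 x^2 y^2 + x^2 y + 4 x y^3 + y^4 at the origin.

D5

The Hessian of f at 0 is [[0, 0], [0, 0]] with rank 0, so corank 2. A Groebner basis of the Jacobian ideal J(f) in C{x,y} is {x*y^2, -x*y/4 + y^3, x^2 + x*y}; counting standard monomials gives mu = 5. Corank 2; j^3 = x^2*(x + y) has shape L^2 M (L != M), so D-series; mu = 5 gives D_5.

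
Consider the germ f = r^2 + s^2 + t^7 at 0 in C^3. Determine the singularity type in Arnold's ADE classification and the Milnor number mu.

Type A_6, Milnor number mu = 6.

The Hessian of f at 0 is [[2, 0, 0], [0, 0, 0], [0, 0, 2]] with rank 2, so corank 1. A Groebner basis of the Jacobian ideal J(f) in C{s,t,r} is {t^6, s, r}; counting standard monomials gives mu = 6. Corank 1: A-series; mu = 6 gives A_6.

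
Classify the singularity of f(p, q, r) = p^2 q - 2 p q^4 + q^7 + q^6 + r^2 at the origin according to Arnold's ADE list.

D_{7}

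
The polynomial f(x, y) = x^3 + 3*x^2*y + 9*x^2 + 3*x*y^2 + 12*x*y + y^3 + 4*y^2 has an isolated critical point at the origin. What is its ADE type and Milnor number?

The Hessian of f at 0 has rank 1. Corank 1: A-series; mu = 2 gives A_2.

Type A_{2}, Milnor number mu = 2.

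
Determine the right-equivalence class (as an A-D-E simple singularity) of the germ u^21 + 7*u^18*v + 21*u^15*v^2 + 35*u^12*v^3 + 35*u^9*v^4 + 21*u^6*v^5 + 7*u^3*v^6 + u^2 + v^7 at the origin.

The Hessian of f at 0 has rank 1. Corank 1: A-series; mu = 6 gives A_6.

A_6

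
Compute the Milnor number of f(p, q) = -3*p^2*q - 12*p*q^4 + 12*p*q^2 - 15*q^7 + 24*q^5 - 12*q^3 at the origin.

The Hessian of f at 0 is [[0, 0], [0, 0]] with rank 0, so corank 2. A Groebner basis of the Jacobian ideal J(f) in C{p,q} is {-2*p^2/3 + p*q^3 + 11*p*q/3 - 14*q^2/3, p*q/2 + q^4 - q^2, p^3 - 12*p*q^2 + 16*q^3, p^2*q - 4*p*q^2 + 4*q^3}; counting standard monomials gives mu = 8. Corank 2; j^3 = -3*q*(p - 2*q)^2 has shape L^2 M (L != M), so D-series; mu = 8 gives D_8.

8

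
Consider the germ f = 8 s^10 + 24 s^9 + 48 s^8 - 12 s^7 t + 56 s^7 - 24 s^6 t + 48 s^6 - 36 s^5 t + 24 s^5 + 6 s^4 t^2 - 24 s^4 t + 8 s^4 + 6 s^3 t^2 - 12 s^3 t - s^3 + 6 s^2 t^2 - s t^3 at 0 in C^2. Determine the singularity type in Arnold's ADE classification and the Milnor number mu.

The Hessian of f at 0 is [[0, 0], [0, 0]] with rank 0, so corank 2. A Groebner basis of the Jacobian ideal J(f) in C{s,t} is {3*s^2/4 + t^4 + t^3/4, s^3, s^2*t - s^2/4 - t^3/12, -s^2 + s*t^2 - t^3/3}; counting standard monomials gives mu = 7. Corank 2; j^3 = -s^3 is a perfect cube, so E-series; the 4-jet and mu = 7 give E_7.

Type E7, Milnor number mu = 7.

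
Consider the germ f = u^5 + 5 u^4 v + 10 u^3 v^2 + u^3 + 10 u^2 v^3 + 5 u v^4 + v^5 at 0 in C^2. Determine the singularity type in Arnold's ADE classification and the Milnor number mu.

Type E8, Milnor number mu = 8.

The Hessian of f at 0 is [[0, 0], [0, 0]] with rank 0, so corank 2. A Groebner basis of the Jacobian ideal J(f) in C{u,v} is {v^5, u*v^3 + v^4/4, u^2}; counting standard monomials gives mu = 8. Corank 2; j^3 = u^3 is a perfect cube, so E-series; the 5-jet and mu = 8 give E_8.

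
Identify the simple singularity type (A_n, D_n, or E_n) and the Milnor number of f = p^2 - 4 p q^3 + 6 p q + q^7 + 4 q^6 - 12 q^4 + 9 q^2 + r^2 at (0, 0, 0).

The Hessian of f at 0 has rank 2. Corank 1: A-series; mu = 6 gives A_6.

Type A_{6}, Milnor number mu = 6.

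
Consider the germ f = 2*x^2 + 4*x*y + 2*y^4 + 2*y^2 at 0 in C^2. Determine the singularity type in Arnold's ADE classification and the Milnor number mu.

Type A3, Milnor number mu = 3.

The Hessian of f at 0 is [[4, 4], [4, 4]] with rank 1, so corank 1. A Groebner basis of the Jacobian ideal J(f) in C{x,y} is {y^3, x + y}; counting standard monomials gives mu = 3. Corank 1: A-series; mu = 3 gives A_3.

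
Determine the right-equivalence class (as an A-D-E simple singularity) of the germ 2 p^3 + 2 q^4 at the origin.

E_6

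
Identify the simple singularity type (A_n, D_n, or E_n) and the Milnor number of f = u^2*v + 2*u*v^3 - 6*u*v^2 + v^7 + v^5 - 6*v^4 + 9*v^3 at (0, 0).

The Hessian of f at 0 has rank 0. Corank 2; j^3 = v*(u - 3*v)^2 has shape L^2 M (L != M), so D-series; mu = 8 gives D_8.

Type D_{8}, Milnor number mu = 8.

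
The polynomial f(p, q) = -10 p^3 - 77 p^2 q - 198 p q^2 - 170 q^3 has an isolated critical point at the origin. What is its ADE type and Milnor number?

Type D_{4}, Milnor number mu = 4.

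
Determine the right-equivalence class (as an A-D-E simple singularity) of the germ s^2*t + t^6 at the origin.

The Hessian of f at 0 has rank 0. Corank 2; j^3 = s^2*t has shape L^2 M (L != M), so D-series; mu = 7 gives D_7.

D_7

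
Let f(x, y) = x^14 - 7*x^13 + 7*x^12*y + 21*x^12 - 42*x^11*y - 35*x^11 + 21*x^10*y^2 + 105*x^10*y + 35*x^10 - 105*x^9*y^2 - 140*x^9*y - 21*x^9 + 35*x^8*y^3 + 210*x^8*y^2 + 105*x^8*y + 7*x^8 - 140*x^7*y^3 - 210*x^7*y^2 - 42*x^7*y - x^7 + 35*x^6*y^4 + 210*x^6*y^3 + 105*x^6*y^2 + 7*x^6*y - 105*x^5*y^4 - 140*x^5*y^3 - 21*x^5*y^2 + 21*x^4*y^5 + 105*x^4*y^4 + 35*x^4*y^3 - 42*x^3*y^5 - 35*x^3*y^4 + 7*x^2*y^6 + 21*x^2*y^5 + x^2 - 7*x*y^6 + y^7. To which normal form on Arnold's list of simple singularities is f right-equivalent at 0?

A_6

The Hessian of f at 0 has rank 1. Corank 1: A-series; mu = 6 gives A_6.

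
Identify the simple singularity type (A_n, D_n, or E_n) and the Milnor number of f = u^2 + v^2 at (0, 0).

The Hessian of f at 0 has rank 2. Corank 0: nondegenerate Morse point, so A_1.

Type A_1, Milnor number mu = 1.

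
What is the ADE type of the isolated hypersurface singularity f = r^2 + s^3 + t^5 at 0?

E_{8}

The Hessian of f at 0 has rank 1. Corank 2; j^3 = s^3 is a perfect cube, so E-series; the 5-jet and mu = 8 give E_8.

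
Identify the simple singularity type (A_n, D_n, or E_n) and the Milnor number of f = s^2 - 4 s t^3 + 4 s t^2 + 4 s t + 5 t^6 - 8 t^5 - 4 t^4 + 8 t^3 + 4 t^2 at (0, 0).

Type A5, Milnor number mu = 5.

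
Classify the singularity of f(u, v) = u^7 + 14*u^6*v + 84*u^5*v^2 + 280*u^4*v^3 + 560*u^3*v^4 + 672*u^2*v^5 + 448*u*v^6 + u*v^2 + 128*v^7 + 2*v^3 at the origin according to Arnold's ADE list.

D_{8}

The Hessian of f at 0 is [[0, 0], [0, 0]] with rank 0, so corank 2. A Groebner basis of the Jacobian ideal J(f) in C{u,v} is {u^6 + v^2/7, v^3, u*v + 2*v^2}; counting standard monomials gives mu = 8. Corank 2; j^3 = v^2*(u + 2*v) has shape L^2 M (L != M), so D-series; mu = 8 gives D_8.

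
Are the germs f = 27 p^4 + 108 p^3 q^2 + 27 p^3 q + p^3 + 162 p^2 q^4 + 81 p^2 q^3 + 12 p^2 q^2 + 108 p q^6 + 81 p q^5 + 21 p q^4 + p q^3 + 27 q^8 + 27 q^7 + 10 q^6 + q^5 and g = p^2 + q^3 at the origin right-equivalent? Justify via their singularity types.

No.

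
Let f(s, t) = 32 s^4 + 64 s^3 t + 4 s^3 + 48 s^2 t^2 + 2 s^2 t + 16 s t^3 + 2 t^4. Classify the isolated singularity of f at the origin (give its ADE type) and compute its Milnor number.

Type D_{5}, Milnor number mu = 5.

The Hessian of f at 0 is [[0, 0], [0, 0]] with rank 0, so corank 2. A Groebner basis of the Jacobian ideal J(f) in C{s,t} is {s*t^2, -s*t/8 + t^3, s^2 + s*t/2}; counting standard monomials gives mu = 5. Corank 2; j^3 = 2*s^2*(2*s + t) has shape L^2 M (L != M), so D-series; mu = 5 gives D_5.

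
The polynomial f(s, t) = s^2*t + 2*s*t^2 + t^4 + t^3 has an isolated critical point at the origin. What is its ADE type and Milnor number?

Type D_{5}, Milnor number mu = 5.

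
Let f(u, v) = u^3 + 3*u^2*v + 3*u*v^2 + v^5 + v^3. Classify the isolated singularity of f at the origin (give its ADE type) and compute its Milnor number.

Type E8, Milnor number mu = 8.

The Hessian of f at 0 has rank 0. Corank 2; j^3 = (u + v)^3 is a perfect cube, so E-series; the 5-jet and mu = 8 give E_8.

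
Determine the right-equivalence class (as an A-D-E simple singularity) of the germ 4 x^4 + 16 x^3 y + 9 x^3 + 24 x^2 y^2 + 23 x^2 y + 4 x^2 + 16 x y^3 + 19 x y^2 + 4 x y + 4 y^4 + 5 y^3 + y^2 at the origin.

A_2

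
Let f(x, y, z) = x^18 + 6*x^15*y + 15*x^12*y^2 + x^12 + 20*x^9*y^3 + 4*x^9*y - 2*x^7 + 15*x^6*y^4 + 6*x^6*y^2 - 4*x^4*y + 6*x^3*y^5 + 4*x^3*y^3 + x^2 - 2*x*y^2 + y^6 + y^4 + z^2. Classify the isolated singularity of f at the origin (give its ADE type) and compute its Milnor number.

Type A5, Milnor number mu = 5.

The Hessian of f at 0 has rank 2. Corank 1: A-series; mu = 5 gives A_5.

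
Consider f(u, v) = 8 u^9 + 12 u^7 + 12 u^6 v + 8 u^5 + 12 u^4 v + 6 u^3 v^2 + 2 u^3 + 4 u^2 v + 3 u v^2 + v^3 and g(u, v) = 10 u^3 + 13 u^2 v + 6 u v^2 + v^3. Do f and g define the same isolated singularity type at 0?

Yes.

The Hessian of f at 0 has rank 0. Corank 2; j^3 = (u + v)*(2*u^2 + 2*u*v + v^2) splits into three distinct lines over C (the quadratic factor has nonzero discriminant), so D_4. The Hessian of g at 0 has rank 0. Corank 2; j^3 = (2*u + v)*(5*u^2 + 4*u*v + v^2) splits into three distinct lines over C (the quadratic factor has nonzero discriminant), so D_4. Both have type D_4, hence right-equivalent.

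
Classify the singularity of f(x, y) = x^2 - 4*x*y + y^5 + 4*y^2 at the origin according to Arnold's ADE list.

A4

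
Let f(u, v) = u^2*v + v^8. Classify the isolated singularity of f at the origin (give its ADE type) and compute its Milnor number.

The Hessian of f at 0 has rank 0. Corank 2; j^3 = u^2*v has shape L^2 M (L != M), so D-series; mu = 9 gives D_9.

Type D9, Milnor number mu = 9.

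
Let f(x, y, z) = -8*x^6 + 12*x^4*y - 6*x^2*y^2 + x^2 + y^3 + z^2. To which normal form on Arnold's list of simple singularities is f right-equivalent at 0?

A_{2}

The Hessian of f at 0 has rank 2. Corank 1: A-series; mu = 2 gives A_2.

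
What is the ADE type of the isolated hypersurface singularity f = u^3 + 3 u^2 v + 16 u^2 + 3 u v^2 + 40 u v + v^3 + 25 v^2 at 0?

A_2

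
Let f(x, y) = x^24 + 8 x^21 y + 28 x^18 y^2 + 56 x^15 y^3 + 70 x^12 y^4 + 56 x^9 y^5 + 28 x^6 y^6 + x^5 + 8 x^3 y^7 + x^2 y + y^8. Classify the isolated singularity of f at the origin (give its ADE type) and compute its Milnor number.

The Hessian of f at 0 is [[0, 0], [0, 0]] with rank 0, so corank 2. A Groebner basis of the Jacobian ideal J(f) in C{x,y} is {x^2/8 + y^7, x^3, x*y}; counting standard monomials gives mu = 9. Corank 2; j^3 = x^2*y has shape L^2 M (L != M), so D-series; mu = 9 gives D_9.

Type D9, Milnor number mu = 9.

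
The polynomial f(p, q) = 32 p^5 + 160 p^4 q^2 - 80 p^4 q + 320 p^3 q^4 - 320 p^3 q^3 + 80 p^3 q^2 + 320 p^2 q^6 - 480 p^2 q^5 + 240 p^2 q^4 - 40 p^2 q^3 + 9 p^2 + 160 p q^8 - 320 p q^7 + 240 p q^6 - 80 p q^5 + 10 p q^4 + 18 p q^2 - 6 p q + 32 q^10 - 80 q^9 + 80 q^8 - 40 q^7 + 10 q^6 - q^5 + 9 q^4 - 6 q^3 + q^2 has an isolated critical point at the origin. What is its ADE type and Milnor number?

Type A_4, Milnor number mu = 4.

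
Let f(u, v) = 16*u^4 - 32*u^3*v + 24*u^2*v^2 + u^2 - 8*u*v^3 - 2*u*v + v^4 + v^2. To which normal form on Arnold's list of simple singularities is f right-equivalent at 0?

A3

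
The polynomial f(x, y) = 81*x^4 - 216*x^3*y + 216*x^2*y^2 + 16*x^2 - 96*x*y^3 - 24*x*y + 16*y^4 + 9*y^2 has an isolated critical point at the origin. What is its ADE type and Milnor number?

The Hessian of f at 0 is [[32, -24], [-24, 18]] with rank 1, so corank 1. A Groebner basis of the Jacobian ideal J(f) in C{x,y} is {y^3, x - 3*y/4}; counting standard monomials gives mu = 3. Corank 1: A-series; mu = 3 gives A_3.

Type A_3, Milnor number mu = 3.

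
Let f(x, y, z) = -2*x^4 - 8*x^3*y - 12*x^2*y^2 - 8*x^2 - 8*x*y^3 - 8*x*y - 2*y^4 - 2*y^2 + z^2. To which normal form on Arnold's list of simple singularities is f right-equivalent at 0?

The Hessian of f at 0 has rank 2. Corank 1: A-series; mu = 3 gives A_3.

A_3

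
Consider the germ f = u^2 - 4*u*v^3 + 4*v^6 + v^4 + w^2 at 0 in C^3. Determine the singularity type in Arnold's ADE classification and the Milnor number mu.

Type A3, Milnor number mu = 3.

The Hessian of f at 0 has rank 2. Corank 1: A-series; mu = 3 gives A_3.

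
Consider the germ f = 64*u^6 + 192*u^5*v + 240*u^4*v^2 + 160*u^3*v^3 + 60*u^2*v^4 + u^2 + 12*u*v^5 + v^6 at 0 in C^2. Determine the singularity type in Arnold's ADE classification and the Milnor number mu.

Type A5, Milnor number mu = 5.

The Hessian of f at 0 has rank 1. Corank 1: A-series; mu = 5 gives A_5.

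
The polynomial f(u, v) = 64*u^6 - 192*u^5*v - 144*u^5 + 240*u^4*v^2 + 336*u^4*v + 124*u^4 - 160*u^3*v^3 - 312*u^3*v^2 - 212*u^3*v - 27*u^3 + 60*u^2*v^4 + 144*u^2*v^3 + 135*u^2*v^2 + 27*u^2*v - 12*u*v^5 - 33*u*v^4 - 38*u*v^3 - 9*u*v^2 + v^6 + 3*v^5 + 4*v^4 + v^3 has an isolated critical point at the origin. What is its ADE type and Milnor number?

The Hessian of f at 0 is [[0, 0], [0, 0]] with rank 0, so corank 2. A Groebner basis of the Jacobian ideal J(f) in C{u,v} is {u^3 - 27*u^2/2 + 9*u*v - 3*v^2/2, u^2*v - 36*u^2 + 24*u*v - 4*v^2, -189*u^2/2 + u*v^2 + 63*u*v - 21*v^2/2, -243*u^2 + 162*u*v + v^3 - 27*v^2}; counting standard monomials gives mu = 6. Corank 2; j^3 = -(3*u - v)^3 is a perfect cube, so E-series; the 4-jet and mu = 6 give E_6.

Type E_{6}, Milnor number mu = 6.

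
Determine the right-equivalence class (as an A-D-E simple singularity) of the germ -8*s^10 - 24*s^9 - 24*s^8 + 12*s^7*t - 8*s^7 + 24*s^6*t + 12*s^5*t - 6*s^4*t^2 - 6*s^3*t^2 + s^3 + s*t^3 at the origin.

E_7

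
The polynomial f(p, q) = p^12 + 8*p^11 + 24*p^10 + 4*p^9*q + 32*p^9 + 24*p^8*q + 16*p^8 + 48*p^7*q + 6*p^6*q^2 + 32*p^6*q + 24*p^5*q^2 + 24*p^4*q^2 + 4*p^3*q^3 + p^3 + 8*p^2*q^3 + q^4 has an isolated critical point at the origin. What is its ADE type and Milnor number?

The Hessian of f at 0 has rank 0. Corank 2; j^3 = p^3 is a perfect cube, so E-series; the 4-jet and mu = 6 give E_6.

Type E_{6}, Milnor number mu = 6.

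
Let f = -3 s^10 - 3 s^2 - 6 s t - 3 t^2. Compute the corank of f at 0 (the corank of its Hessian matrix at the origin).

Hessian at 0 has rank 1.

1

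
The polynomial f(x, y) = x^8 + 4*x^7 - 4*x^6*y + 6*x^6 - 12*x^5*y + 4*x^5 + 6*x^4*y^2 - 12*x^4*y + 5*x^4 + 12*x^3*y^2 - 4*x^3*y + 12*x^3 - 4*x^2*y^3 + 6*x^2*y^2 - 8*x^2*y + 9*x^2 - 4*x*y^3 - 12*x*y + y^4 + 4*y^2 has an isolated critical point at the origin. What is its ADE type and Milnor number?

Type A_3, Milnor number mu = 3.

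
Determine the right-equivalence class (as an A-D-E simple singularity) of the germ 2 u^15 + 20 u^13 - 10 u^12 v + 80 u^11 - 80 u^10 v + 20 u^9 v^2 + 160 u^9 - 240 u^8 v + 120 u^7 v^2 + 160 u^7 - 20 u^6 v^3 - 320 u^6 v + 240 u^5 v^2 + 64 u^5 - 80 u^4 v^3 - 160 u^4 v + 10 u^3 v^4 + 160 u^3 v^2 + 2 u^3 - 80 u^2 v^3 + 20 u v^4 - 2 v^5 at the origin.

E8

The Hessian of f at 0 is [[0, 0], [0, 0]] with rank 0, so corank 2. A Groebner basis of the Jacobian ideal J(f) in C{u,v} is {v^5, u*v^3 - v^4/8, u^2}; counting standard monomials gives mu = 8. Corank 2; j^3 = 2*u^3 is a perfect cube, so E-series; the 5-jet and mu = 8 give E_8.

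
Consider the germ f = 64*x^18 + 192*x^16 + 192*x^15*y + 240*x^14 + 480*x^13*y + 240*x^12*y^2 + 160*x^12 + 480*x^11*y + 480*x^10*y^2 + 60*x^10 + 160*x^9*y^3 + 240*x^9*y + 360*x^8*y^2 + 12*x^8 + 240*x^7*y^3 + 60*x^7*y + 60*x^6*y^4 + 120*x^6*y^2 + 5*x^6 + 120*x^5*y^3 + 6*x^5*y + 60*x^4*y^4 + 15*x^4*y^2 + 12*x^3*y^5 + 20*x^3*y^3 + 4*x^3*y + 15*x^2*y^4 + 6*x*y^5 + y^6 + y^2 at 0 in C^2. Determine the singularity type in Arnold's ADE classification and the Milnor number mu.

Type A_{5}, Milnor number mu = 5.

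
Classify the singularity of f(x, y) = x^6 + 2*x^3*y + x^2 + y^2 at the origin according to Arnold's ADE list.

The Hessian of f at 0 is [[2, 0], [0, 2]] with rank 2, so corank 0. A Groebner basis of the Jacobian ideal J(f) in C{x,y} is {x, y}; counting standard monomials gives mu = 1. Corank 0: nondegenerate Morse point, so A_1.

A1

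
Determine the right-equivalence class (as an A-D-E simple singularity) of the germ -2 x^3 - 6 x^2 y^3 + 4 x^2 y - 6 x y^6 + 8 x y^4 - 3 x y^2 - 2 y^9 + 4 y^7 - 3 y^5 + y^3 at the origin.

The Hessian of f at 0 has rank 0. Corank 2; j^3 = -(x - y)*(2*x^2 - 2*x*y + y^2) splits into three distinct lines over C (the quadratic factor has nonzero discriminant), so D_4.

D_4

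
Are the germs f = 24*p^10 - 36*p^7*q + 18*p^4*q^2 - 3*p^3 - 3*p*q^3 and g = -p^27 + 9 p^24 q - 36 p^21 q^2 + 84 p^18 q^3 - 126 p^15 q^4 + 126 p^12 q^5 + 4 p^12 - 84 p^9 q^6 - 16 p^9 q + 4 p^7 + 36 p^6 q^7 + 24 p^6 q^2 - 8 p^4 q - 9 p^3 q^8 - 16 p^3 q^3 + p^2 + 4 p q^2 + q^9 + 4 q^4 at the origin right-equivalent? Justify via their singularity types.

The Hessian of f at 0 is [[0, 0], [0, 0]] with rank 0, so corank 2. A Groebner basis of the Jacobian ideal J(f) in C{p,q} is {p^3, p*q^2, 3*p^2 + q^3}; counting standard monomials gives mu = 7. Corank 2; j^3 = -3*p^3 is a perfect cube, so E-series; the 4-jet and mu = 7 give E_7. The Hessian of g at 0 is [[2, 0], [0, 0]] with rank 1, so corank 1. A Groebner basis of the Jacobian ideal J(g) in C{p,q} is {p^4, p^3*q - p/4 - q^2/2, p^2/2 + p*q^2, p*q/2 + q^3}; counting standard monomials gives mu = 8. Corank 1: A-series; mu = 8 gives A_8. f is E_7 but g is A_8, hence not right-equivalent.

No.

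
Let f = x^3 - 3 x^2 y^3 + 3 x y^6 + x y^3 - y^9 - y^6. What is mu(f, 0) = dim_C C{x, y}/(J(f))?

The Hessian of f at 0 has rank 0. Corank 2; j^3 = x^3 is a perfect cube, so E-series; the 4-jet and mu = 7 give E_7.

7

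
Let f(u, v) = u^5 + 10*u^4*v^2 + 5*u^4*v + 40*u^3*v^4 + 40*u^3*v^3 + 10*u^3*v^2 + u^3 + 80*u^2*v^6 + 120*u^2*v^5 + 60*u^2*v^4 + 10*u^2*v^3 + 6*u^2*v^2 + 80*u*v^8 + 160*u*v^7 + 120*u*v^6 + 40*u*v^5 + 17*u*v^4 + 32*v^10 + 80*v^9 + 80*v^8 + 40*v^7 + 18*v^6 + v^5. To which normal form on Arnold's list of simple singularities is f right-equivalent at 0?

E_{8}

The Hessian of f at 0 has rank 0. Corank 2; j^3 = u^3 is a perfect cube, so E-series; the 5-jet and mu = 8 give E_8.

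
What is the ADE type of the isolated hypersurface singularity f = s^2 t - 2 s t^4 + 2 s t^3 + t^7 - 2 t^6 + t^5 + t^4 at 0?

The Hessian of f at 0 is [[0, 0], [0, 0]] with rank 0, so corank 2. A Groebner basis of the Jacobian ideal J(f) in C{s,t} is {s*t^2, s*t + t^3, s^2 - 4*s*t}; counting standard monomials gives mu = 5. Corank 2; j^3 = s^2*t has shape L^2 M (L != M), so D-series; mu = 5 gives D_5.

D_{5}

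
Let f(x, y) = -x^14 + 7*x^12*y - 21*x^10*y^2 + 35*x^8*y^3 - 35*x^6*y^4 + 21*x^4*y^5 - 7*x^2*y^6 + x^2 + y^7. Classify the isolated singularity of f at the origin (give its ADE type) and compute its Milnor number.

Type A_6, Milnor number mu = 6.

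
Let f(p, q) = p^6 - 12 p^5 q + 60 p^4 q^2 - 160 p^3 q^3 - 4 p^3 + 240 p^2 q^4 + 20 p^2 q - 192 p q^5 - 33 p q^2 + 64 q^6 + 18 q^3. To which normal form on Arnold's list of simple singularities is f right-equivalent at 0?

The Hessian of f at 0 has rank 0. Corank 2; j^3 = -(p - 2*q)*(2*p - 3*q)^2 has shape L^2 M (L != M), so D-series; mu = 7 gives D_7.

D_{7}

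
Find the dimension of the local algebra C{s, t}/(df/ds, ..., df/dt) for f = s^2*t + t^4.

5

The Hessian of f at 0 has rank 0. Corank 2; j^3 = s^2*t has shape L^2 M (L != M), so D-series; mu = 5 gives D_5.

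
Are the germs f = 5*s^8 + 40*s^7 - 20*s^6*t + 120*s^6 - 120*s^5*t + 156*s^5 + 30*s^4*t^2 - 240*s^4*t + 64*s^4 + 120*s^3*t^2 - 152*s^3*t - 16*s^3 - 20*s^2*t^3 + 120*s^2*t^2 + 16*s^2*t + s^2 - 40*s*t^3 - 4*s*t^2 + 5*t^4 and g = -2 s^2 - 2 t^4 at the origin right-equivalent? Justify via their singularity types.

Yes.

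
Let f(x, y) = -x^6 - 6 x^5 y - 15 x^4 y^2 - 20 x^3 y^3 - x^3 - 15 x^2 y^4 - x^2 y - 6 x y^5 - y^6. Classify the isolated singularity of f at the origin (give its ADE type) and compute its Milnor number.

Type D_7, Milnor number mu = 7.

The Hessian of f at 0 has rank 0. Corank 2; j^3 = -x^2*(x + y) has shape L^2 M (L != M), so D-series; mu = 7 gives D_7.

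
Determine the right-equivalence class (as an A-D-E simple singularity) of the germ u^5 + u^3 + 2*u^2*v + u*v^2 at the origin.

The Hessian of f at 0 has rank 0. Corank 2; j^3 = u*(u + v)^2 has shape L^2 M (L != M), so D-series; mu = 6 gives D_6.

D6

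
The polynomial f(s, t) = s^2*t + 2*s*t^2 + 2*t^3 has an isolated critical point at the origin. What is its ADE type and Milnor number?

Type D_{4}, Milnor number mu = 4.

The Hessian of f at 0 is [[0, 0], [0, 0]] with rank 0, so corank 2. A Groebner basis of the Jacobian ideal J(f) in C{s,t} is {t^3, s^2 + 2*t^2, s*t + t^2}; counting standard monomials gives mu = 4. Corank 2; j^3 = t*(s^2 + 2*s*t + 2*t^2) splits into three distinct lines over C (the quadratic factor has nonzero discriminant), so D_4.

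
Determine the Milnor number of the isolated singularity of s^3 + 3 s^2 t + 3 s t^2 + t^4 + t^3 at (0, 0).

6

The Hessian of f at 0 is [[0, 0], [0, 0]] with rank 0, so corank 2. A Groebner basis of the Jacobian ideal J(f) in C{s,t} is {t^3, s^2 + 2*s*t + t^2}; counting standard monomials gives mu = 6. Corank 2; j^3 = (s + t)^3 is a perfect cube, so E-series; the 4-jet and mu = 6 give E_6.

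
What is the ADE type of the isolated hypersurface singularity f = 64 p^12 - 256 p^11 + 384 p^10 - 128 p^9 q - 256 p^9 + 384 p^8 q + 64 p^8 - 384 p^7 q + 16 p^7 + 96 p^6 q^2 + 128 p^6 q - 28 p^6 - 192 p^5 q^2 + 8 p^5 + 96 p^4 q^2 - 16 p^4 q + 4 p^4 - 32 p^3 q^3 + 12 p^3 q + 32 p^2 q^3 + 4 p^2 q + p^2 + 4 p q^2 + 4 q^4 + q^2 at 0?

A_1

The Hessian of f at 0 has rank 2. Corank 0: nondegenerate Morse point, so A_1.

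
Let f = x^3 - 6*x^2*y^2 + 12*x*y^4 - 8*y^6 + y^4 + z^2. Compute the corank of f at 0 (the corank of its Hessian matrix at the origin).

Hessian at 0 has rank 1.

2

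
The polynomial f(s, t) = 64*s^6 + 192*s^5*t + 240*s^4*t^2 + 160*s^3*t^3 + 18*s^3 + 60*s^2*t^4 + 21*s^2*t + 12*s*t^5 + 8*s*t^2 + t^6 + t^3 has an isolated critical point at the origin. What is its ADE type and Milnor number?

The Hessian of f at 0 has rank 0. Corank 2; j^3 = (2*s + t)*(3*s + t)^2 has shape L^2 M (L != M), so D-series; mu = 7 gives D_7.

Type D_7, Milnor number mu = 7.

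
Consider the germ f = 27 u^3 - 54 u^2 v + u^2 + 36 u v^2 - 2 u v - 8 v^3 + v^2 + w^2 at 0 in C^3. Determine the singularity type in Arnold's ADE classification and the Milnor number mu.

Type A2, Milnor number mu = 2.

The Hessian of f at 0 has rank 2. Corank 1: A-series; mu = 2 gives A_2.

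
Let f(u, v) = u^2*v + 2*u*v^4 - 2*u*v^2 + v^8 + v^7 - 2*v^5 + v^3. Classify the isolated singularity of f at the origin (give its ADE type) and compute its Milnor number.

Type D9, Milnor number mu = 9.

The Hessian of f at 0 has rank 0. Corank 2; j^3 = v*(u - v)^2 has shape L^2 M (L != M), so D-series; mu = 9 gives D_9.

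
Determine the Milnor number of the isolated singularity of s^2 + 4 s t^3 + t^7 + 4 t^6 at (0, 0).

6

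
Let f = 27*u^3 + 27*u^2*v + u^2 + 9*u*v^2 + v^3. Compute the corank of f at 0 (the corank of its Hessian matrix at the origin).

Hessian at 0 has rank 1.

1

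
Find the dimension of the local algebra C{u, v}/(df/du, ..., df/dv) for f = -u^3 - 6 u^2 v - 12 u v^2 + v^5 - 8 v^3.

8

The Hessian of f at 0 has rank 0. Corank 2; j^3 = -(u + 2*v)^3 is a perfect cube, so E-series; the 5-jet and mu = 8 give E_8.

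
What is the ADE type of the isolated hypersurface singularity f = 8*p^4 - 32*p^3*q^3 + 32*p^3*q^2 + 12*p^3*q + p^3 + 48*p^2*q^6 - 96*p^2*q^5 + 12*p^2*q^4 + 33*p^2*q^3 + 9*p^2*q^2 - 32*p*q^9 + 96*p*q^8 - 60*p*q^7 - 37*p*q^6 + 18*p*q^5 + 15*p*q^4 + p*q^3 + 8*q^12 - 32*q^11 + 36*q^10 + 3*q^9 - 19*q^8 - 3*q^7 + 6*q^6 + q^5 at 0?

E7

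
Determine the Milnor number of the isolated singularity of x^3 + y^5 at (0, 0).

The Hessian of f at 0 has rank 0. Corank 2; j^3 = x^3 is a perfect cube, so E-series; the 5-jet and mu = 8 give E_8.

8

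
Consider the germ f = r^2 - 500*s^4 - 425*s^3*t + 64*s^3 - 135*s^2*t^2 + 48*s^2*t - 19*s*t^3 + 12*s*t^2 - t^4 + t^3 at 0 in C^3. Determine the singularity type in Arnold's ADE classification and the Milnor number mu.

Type E_{7}, Milnor number mu = 7.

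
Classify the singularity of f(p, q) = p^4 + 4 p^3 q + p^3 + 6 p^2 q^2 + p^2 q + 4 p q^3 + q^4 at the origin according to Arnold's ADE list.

D_{5}

The Hessian of f at 0 is [[0, 0], [0, 0]] with rank 0, so corank 2. A Groebner basis of the Jacobian ideal J(f) in C{p,q} is {p*q^2, -p*q/4 + q^3, p^2 + p*q}; counting standard monomials gives mu = 5. Corank 2; j^3 = p^2*(p + q) has shape L^2 M (L != M), so D-series; mu = 5 gives D_5.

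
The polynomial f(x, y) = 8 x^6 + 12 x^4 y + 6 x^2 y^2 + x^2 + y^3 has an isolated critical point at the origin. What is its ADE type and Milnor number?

Type A_{2}, Milnor number mu = 2.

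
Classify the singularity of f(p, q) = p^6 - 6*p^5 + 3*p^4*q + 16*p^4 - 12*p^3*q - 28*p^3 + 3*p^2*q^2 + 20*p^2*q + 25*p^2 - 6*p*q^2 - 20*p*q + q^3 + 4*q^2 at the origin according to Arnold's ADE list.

The Hessian of f at 0 is [[50, -20], [-20, 8]] with rank 1, so corank 1. A Groebner basis of the Jacobian ideal J(f) in C{p,q} is {q^2, p - 2*q/5}; counting standard monomials gives mu = 2. Corank 1: A-series; mu = 2 gives A_2.

A_2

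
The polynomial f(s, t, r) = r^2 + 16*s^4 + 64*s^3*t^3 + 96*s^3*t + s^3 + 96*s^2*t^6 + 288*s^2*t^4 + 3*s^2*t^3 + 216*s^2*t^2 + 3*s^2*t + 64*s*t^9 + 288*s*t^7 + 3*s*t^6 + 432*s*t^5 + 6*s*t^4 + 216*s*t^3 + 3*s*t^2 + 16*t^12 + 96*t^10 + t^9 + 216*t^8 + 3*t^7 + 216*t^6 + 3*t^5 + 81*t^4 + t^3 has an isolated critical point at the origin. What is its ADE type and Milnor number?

The Hessian of f at 0 is [[0, 0, 0], [0, 0, 0], [0, 0, 2]] with rank 1, so corank 2. A Groebner basis of the Jacobian ideal J(f) in C{s,t,r} is {t^4, s*t^2 + 7*t^3/6, s^2 + 2*s*t + t^2, r}; counting standard monomials gives mu = 6. Corank 2; j^3 = (s + t)^3 is a perfect cube, so E-series; the 4-jet and mu = 6 give E_6.

Type E_{6}, Milnor number mu = 6.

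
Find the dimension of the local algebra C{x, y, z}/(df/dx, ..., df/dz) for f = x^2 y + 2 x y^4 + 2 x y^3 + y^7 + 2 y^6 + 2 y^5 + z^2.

6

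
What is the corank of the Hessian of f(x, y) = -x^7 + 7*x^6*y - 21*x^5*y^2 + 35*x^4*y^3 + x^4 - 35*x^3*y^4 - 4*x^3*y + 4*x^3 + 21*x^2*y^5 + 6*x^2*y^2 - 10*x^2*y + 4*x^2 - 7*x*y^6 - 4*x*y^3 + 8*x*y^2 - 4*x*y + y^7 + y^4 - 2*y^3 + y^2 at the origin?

The Hessian at 0 is [[8, -4], [-4, 2]] of rank 1; hence corank 1.

1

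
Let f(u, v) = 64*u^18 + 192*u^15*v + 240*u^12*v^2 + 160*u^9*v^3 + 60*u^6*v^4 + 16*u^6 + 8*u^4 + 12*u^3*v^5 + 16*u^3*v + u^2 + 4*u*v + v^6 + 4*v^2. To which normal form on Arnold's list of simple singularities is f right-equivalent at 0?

A_5

The Hessian of f at 0 has rank 1. Corank 1: A-series; mu = 5 gives A_5.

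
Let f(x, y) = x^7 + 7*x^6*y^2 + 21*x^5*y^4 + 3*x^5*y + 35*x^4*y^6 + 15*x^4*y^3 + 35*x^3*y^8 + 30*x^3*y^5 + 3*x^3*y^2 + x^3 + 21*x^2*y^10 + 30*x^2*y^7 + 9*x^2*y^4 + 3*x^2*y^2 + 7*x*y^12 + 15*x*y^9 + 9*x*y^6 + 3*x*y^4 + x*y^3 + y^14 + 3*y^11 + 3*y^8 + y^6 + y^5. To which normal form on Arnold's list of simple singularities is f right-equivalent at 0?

E_7

The Hessian of f at 0 is [[0, 0], [0, 0]] with rank 0, so corank 2. A Groebner basis of the Jacobian ideal J(f) in C{x,y} is {-x^2 + y^4 - y^3/3, x^3, x^2*y + x^2/3 + y^3/9, x^2 + x*y^2 + y^3/3}; counting standard monomials gives mu = 7. Corank 2; j^3 = x^3 is a perfect cube, so E-series; the 4-jet and mu = 7 give E_7.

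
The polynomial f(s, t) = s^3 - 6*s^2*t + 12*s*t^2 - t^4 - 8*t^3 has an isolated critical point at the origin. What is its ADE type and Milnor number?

The Hessian of f at 0 has rank 0. Corank 2; j^3 = (s - 2*t)^3 is a perfect cube, so E-series; the 4-jet and mu = 6 give E_6.

Type E_6, Milnor number mu = 6.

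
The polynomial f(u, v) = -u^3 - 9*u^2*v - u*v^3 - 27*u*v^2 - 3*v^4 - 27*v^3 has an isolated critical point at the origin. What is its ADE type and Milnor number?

Type E_{7}, Milnor number mu = 7.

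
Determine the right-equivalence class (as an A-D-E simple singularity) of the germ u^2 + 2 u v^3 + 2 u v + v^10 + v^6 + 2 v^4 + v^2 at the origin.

A9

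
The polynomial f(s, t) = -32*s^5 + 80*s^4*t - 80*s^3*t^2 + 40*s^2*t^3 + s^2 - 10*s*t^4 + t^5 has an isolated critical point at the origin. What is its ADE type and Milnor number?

Type A_4, Milnor number mu = 4.

The Hessian of f at 0 has rank 1. Corank 1: A-series; mu = 4 gives A_4.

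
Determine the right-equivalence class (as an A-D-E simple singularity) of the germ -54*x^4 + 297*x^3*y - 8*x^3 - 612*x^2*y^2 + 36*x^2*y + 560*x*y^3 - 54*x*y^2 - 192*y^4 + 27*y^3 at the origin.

E_{7}

The Hessian of f at 0 has rank 0. Corank 2; j^3 = -(2*x - 3*y)^3 is a perfect cube, so E-series; the 4-jet and mu = 7 give E_7.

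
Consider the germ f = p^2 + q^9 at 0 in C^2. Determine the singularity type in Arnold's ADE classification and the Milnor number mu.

The Hessian of f at 0 has rank 1. Corank 1: A-series; mu = 8 gives A_8.

Type A8, Milnor number mu = 8.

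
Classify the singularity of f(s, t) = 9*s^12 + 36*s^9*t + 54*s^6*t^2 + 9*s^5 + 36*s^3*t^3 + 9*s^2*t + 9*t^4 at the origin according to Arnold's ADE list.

D5

The Hessian of f at 0 has rank 0. Corank 2; j^3 = 9*s^2*t has shape L^2 M (L != M), so D-series; mu = 5 gives D_5.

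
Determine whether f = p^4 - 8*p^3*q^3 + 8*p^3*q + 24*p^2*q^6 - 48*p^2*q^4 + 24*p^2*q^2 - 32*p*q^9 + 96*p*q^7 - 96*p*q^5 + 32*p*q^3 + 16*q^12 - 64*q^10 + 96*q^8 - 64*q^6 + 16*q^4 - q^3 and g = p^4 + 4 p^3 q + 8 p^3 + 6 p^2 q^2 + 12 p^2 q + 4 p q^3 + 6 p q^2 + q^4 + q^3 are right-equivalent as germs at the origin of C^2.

Yes.

The Hessian of f at 0 has rank 0. Corank 2; j^3 = -q^3 is a perfect cube, so E-series; the 4-jet and mu = 6 give E_6. The Hessian of g at 0 has rank 0. Corank 2; j^3 = (2*p + q)^3 is a perfect cube, so E-series; the 4-jet and mu = 6 give E_6. Both have type E_6, hence right-equivalent.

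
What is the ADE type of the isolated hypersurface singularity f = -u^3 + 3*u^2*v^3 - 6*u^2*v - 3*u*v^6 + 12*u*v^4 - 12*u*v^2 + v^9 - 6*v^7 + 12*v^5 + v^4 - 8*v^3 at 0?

The Hessian of f at 0 is [[0, 0], [0, 0]] with rank 0, so corank 2. A Groebner basis of the Jacobian ideal J(f) in C{u,v} is {v^3, u^2 + 4*u*v + 4*v^2}; counting standard monomials gives mu = 6. Corank 2; j^3 = -(u + 2*v)^3 is a perfect cube, so E-series; the 4-jet and mu = 6 give E_6.

E6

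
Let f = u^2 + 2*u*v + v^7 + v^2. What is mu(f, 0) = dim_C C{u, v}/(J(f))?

The Hessian of f at 0 has rank 1. Corank 1: A-series; mu = 6 gives A_6.

6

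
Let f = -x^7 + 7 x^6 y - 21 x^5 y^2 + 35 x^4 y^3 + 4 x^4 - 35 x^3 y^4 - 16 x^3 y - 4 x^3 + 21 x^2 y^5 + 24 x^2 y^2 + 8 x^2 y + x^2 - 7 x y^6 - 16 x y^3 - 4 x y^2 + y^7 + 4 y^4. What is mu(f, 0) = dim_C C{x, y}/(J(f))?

6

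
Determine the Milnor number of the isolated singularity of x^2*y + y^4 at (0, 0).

5

The Hessian of f at 0 is [[0, 0], [0, 0]] with rank 0, so corank 2. A Groebner basis of the Jacobian ideal J(f) in C{x,y} is {x^3, x^2/4 + y^3, x*y}; counting standard monomials gives mu = 5. Corank 2; j^3 = x^2*y has shape L^2 M (L != M), so D-series; mu = 5 gives D_5.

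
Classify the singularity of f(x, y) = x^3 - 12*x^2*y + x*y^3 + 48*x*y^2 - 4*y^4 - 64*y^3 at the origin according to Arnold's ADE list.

The Hessian of f at 0 is [[0, 0], [0, 0]] with rank 0, so corank 2. A Groebner basis of the Jacobian ideal J(f) in C{x,y} is {x^3 - 12*x^2*y - 384*x^2 + 3072*x*y - 6144*y^2, 12*x^2 + x*y^2 - 96*x*y + 192*y^2, 3*x^2 - 24*x*y + y^3 + 48*y^2}; counting standard monomials gives mu = 7. Corank 2; j^3 = (x - 4*y)^3 is a perfect cube, so E-series; the 4-jet and mu = 7 give E_7.

E_7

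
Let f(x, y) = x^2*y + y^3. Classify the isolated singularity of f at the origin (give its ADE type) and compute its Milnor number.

Type D_4, Milnor number mu = 4.

The Hessian of f at 0 is [[0, 0], [0, 0]] with rank 0, so corank 2. A Groebner basis of the Jacobian ideal J(f) in C{x,y} is {y^3, x^2 + 3*y^2, x*y}; counting standard monomials gives mu = 4. Corank 2; j^3 = y*(x^2 + y^2) splits into three distinct lines over C (the quadratic factor has nonzero discriminant), so D_4.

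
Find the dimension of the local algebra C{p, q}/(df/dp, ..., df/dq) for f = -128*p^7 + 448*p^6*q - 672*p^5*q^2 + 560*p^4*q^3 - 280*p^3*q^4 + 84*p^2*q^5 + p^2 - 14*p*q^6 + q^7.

6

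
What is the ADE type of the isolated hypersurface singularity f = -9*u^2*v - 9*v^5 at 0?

D_{6}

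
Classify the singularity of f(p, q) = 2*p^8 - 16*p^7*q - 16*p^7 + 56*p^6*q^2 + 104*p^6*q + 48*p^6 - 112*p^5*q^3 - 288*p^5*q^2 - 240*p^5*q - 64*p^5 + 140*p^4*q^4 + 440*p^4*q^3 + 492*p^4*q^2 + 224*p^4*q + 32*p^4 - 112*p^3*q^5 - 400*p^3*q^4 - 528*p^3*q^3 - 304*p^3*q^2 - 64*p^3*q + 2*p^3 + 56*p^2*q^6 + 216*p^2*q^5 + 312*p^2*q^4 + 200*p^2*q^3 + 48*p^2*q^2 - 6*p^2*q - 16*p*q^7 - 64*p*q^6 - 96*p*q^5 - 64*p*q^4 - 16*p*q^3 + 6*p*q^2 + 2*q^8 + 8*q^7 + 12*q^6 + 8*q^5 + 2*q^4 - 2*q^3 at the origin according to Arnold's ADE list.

E_6

The Hessian of f at 0 is [[0, 0], [0, 0]] with rank 0, so corank 2. A Groebner basis of the Jacobian ideal J(f) in C{p,q} is {q^4, p*q^2 - 5*q^3/6, p^2 - 2*p*q + q^2}; counting standard monomials gives mu = 6. Corank 2; j^3 = 2*(p - q)^3 is a perfect cube, so E-series; the 4-jet and mu = 6 give E_6.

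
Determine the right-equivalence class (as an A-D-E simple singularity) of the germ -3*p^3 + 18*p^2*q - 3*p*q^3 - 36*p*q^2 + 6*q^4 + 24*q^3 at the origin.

The Hessian of f at 0 is [[0, 0], [0, 0]] with rank 0, so corank 2. A Groebner basis of the Jacobian ideal J(f) in C{p,q} is {p^3 - 6*p^2*q - 48*p^2 + 192*p*q - 192*q^2, 6*p^2 + p*q^2 - 24*p*q + 24*q^2, 3*p^2 - 12*p*q + q^3 + 12*q^2}; counting standard monomials gives mu = 7. Corank 2; j^3 = -3*(p - 2*q)^3 is a perfect cube, so E-series; the 4-jet and mu = 7 give E_7.

E_{7}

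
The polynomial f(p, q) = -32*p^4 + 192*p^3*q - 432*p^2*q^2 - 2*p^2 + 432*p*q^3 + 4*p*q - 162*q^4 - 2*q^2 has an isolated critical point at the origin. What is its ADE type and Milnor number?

Type A_3, Milnor number mu = 3.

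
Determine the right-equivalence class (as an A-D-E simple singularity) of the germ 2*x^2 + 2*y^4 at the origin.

The Hessian of f at 0 is [[4, 0], [0, 0]] with rank 1, so corank 1. A Groebner basis of the Jacobian ideal J(f) in C{x,y} is {y^3, x}; counting standard monomials gives mu = 3. Corank 1: A-series; mu = 3 gives A_3.

A3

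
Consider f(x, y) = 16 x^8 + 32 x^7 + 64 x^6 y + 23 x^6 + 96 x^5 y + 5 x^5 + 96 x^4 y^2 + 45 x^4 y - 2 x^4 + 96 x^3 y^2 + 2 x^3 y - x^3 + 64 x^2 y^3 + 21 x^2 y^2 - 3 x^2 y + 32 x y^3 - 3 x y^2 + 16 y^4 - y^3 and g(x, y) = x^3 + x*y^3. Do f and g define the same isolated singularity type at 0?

No.

The Hessian of f at 0 is [[0, 0], [0, 0]] with rank 0, so corank 2. A Groebner basis of the Jacobian ideal J(f) in C{x,y} is {x^3 + 3*x^2 + 6*x*y + 3*y^2, x^2*y - 5*x^2/2 - 5*x*y - 5*y^2/2, 2*x^2 + x*y^2 + 4*x*y + 2*y^2, -3*x^2/2 - 3*x*y + y^3 - 3*y^2/2}; counting standard monomials gives mu = 6. Corank 2; j^3 = -(x + y)^3 is a perfect cube, so E-series; the 4-jet and mu = 6 give E_6. The Hessian of g at 0 is [[0, 0], [0, 0]] with rank 0, so corank 2. A Groebner basis of the Jacobian ideal J(g) in C{x,y} is {x^3, x*y^2, 3*x^2 + y^3}; counting standard monomials gives mu = 7. Corank 2; j^3 = x^3 is a perfect cube, so E-series; the 4-jet and mu = 7 give E_7. f is E_6 but g is E_7, hence not right-equivalent.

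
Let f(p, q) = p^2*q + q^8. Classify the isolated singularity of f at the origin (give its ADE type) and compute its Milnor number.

The Hessian of f at 0 has rank 0. Corank 2; j^3 = p^2*q has shape L^2 M (L != M), so D-series; mu = 9 gives D_9.

Type D9, Milnor number mu = 9.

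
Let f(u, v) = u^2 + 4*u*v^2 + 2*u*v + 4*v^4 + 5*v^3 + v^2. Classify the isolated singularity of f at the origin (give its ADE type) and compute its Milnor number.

Type A_2, Milnor number mu = 2.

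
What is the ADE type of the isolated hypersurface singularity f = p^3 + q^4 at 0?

E6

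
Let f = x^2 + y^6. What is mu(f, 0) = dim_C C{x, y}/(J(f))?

5

The Hessian of f at 0 has rank 1. Corank 1: A-series; mu = 5 gives A_5.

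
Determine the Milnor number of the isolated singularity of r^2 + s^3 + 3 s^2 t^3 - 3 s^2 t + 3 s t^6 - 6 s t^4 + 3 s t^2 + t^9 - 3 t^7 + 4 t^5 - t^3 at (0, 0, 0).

8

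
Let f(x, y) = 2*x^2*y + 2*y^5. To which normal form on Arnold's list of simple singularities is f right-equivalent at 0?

The Hessian of f at 0 has rank 0. Corank 2; j^3 = 2*x^2*y has shape L^2 M (L != M), so D-series; mu = 6 gives D_6.

D6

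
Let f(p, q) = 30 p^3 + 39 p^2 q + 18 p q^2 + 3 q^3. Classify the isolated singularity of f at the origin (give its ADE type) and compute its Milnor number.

Type D4, Milnor number mu = 4.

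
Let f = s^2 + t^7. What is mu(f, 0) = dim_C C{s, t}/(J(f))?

6

The Hessian of f at 0 is [[2, 0], [0, 0]] with rank 1, so corank 1. A Groebner basis of the Jacobian ideal J(f) in C{s,t} is {t^6, s}; counting standard monomials gives mu = 6. Corank 1: A-series; mu = 6 gives A_6.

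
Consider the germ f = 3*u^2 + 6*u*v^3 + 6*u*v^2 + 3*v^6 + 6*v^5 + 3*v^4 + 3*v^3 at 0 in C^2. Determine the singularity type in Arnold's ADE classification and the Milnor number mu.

Type A2, Milnor number mu = 2.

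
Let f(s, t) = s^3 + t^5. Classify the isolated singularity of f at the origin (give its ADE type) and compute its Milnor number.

Type E_{8}, Milnor number mu = 8.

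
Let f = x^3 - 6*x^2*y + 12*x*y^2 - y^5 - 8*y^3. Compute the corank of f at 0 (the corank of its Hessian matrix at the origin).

2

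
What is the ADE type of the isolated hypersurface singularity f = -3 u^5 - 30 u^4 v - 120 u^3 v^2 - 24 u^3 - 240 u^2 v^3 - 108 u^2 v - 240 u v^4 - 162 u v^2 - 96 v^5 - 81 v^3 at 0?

E8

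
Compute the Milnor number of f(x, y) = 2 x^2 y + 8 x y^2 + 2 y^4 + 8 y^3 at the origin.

The Hessian of f at 0 is [[0, 0], [0, 0]] with rank 0, so corank 2. A Groebner basis of the Jacobian ideal J(f) in C{x,y} is {x^3 - 2*x^2 + 8*y^2, x^2/4 + y^3 - y^2, x*y + 2*y^2}; counting standard monomials gives mu = 5. Corank 2; j^3 = 2*y*(x + 2*y)^2 has shape L^2 M (L != M), so D-series; mu = 5 gives D_5.

5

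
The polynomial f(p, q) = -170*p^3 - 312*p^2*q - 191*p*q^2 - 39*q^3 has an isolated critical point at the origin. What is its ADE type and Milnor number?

The Hessian of f at 0 is [[0, 0], [0, 0]] with rank 0, so corank 2. A Groebner basis of the Jacobian ideal J(f) in C{p,q} is {q^3, p^2 - 23*q^2/66, p*q + 13*q^2/22}; counting standard monomials gives mu = 4. Corank 2; j^3 = -(5*p + 3*q)*(34*p^2 + 42*p*q + 13*q^2) splits into three distinct lines over C (the quadratic factor has nonzero discriminant), so D_4.

Type D_4, Milnor number mu = 4.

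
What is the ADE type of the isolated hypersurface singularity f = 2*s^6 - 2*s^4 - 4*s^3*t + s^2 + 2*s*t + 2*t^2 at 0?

A_1

The Hessian of f at 0 is [[2, 2], [2, 4]] with rank 2, so corank 0. A Groebner basis of the Jacobian ideal J(f) in C{s,t} is {s, t}; counting standard monomials gives mu = 1. Corank 0: nondegenerate Morse point, so A_1.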